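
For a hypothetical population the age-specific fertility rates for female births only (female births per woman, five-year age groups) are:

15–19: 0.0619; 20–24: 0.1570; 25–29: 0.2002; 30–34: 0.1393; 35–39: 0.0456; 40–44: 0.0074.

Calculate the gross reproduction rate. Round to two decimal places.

Sum of female ASFRs = 0.0619 + 0.1570 + 0.2002 + 0.1393 + 0.0456 + 0.0074 = 0.6114
GRR = 5 × 0.6114 = 3.057

3.06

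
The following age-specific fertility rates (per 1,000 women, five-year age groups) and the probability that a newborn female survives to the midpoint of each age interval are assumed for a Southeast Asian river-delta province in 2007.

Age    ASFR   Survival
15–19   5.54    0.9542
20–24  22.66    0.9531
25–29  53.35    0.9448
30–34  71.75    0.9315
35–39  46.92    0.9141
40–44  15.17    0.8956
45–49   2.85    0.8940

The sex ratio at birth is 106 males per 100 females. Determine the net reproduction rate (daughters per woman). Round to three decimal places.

0.493

Proportion female at birth = 100 / (100 + 106) = 0.48544.
Each age group contributes 5 × ASFR × survival:
  15–19: 5 × 5.54/1000 × 0.9542 = 0.02643
  20–24: 5 × 22.66/1000 × 0.9531 = 0.10799
  25–29: 5 × 53.35/1000 × 0.9448 = 0.25203
  30–34: 5 × 71.75/1000 × 0.9315 = 0.33418
  35–39: 5 × 46.92/1000 × 0.9141 = 0.21445
  40–44: 5 × 15.17/1000 × 0.8956 = 0.06793
  45–49: 5 × 2.85/1000 × 0.8940 = 0.01274
Sum = 1.01575
NRR = 0.48544 × 1.01575 = 0.49309
With NRR below 1 the population is below replacement fertility.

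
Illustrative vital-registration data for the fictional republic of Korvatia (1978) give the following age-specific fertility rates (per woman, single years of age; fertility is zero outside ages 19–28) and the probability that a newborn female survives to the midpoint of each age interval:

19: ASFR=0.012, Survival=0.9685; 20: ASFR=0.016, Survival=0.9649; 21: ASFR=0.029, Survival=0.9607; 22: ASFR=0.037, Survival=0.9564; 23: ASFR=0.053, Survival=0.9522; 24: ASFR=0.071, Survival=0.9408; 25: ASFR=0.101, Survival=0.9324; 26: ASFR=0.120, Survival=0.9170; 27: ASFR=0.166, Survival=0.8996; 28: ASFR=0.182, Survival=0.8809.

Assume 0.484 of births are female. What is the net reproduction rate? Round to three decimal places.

Proportion female at birth = 0.484.
Each age group contributes 1 × ASFR × survival:
  19: 1 × 0.012 × 0.9685 = 0.01162
  20: 1 × 0.016 × 0.9649 = 0.01544
  21: 1 × 0.029 × 0.9607 = 0.02786
  22: 1 × 0.037 × 0.9564 = 0.03539
  23: 1 × 0.053 × 0.9522 = 0.05047
  24: 1 × 0.071 × 0.9408 = 0.06680
  25: 1 × 0.101 × 0.9324 = 0.09417
  26: 1 × 0.120 × 0.9170 = 0.11004
  27: 1 × 0.166 × 0.8996 = 0.14933
  28: 1 × 0.182 × 0.8809 = 0.16032
Sum = 0.72144
NRR = 0.484 × 0.72144 = 0.34918

0.349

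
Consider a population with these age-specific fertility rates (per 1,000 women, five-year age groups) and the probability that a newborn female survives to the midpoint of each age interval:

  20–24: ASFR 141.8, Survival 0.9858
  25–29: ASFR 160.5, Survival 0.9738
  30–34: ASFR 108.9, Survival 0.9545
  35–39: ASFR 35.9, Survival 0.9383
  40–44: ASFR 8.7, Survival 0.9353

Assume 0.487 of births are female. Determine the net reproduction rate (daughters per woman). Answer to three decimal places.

1.076

Proportion female at birth = 0.487.
Survival-weighted fertility by age (5·fₓ·Sₓ):
  20–24: 5 × 141.8/1000 × 0.9858 = 0.69893
  25–29: 5 × 160.5/1000 × 0.9738 = 0.78147
  30–34: 5 × 108.9/1000 × 0.9545 = 0.51973
  35–39: 5 × 35.9/1000 × 0.9383 = 0.16842
  40–44: 5 × 8.7/1000 × 0.9353 = 0.04069
Sum = 2.20924
NRR = 0.487 × 2.20924 = 1.07590
NRR > 1, so each generation more than replaces itself.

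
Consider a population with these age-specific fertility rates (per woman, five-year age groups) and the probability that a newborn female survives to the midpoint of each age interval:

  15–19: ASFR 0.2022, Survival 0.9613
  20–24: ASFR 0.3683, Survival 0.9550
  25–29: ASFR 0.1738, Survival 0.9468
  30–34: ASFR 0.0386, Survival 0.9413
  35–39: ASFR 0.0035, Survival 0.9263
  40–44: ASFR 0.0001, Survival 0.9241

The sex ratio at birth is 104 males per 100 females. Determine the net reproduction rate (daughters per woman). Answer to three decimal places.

Proportion female at birth = 100 / (100 + 104) = 0.49020.
Per-age-group product (5 × ASFR × survival probability):
  15–19: 5 × 0.2022 × 0.9613 = 0.97187
  20–24: 5 × 0.3683 × 0.9550 = 1.75863
  25–29: 5 × 0.1738 × 0.9468 = 0.82277
  30–34: 5 × 0.0386 × 0.9413 = 0.18167
  35–39: 5 × 0.0035 × 0.9263 = 0.01621
  40–44: 5 × 0.0001 × 0.9241 = 0.00046
Sum = 3.75161
NRR = 0.49020 × 3.75161 = 1.83904

1.839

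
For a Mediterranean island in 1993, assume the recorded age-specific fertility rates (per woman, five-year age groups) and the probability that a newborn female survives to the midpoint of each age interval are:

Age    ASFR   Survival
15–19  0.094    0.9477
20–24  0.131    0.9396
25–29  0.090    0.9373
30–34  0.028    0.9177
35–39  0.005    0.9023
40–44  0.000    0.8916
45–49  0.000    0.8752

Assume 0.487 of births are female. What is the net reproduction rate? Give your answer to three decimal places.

0.796

Proportion female at birth = 0.487.
Per-age-group product (5 × ASFR × survival probability):
  15–19: 5 × 0.094 × 0.9477 = 0.44542
  20–24: 5 × 0.131 × 0.9396 = 0.61544
  25–29: 5 × 0.090 × 0.9373 = 0.42179
  30–34: 5 × 0.028 × 0.9177 = 0.12848
  35–39: 5 × 0.005 × 0.9023 = 0.02256
  40–44: 5 × 0.000 × 0.8916 = 0.00000
  45–49: 5 × 0.000 × 0.8752 = 0.00000
Sum = 1.63369
NRR = 0.487 × 1.63369 = 0.79561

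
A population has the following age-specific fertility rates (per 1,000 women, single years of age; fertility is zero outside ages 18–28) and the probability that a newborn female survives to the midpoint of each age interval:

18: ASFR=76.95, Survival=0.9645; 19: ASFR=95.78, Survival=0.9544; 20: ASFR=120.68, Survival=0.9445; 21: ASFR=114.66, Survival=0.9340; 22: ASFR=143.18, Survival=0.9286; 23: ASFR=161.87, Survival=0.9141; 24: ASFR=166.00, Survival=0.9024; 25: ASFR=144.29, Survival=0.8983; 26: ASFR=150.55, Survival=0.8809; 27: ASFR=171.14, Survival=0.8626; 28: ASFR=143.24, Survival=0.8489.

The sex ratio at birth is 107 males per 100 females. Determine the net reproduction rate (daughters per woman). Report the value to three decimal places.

Proportion female at birth = 100 / (100 + 107) = 0.48309.
Per-age-group product (1 × ASFR × survival probability):
  18: 1 × 76.95/1000 × 0.9645 = 0.07422
  19: 1 × 95.78/1000 × 0.9544 = 0.09141
  20: 1 × 120.68/1000 × 0.9445 = 0.11398
  21: 1 × 114.66/1000 × 0.9340 = 0.10709
  22: 1 × 143.18/1000 × 0.9286 = 0.13296
  23: 1 × 161.87/1000 × 0.9141 = 0.14797
  24: 1 × 166.00/1000 × 0.9024 = 0.14980
  25: 1 × 144.29/1000 × 0.8983 = 0.12962
  26: 1 × 150.55/1000 × 0.8809 = 0.13262
  27: 1 × 171.14/1000 × 0.8626 = 0.14763
  28: 1 × 143.24/1000 × 0.8489 = 0.12160
Sum = 1.34890
NRR = 0.48309 × 1.34890 = 0.65164
NRR < 1, so the cohort does not fully replace itself.

0.652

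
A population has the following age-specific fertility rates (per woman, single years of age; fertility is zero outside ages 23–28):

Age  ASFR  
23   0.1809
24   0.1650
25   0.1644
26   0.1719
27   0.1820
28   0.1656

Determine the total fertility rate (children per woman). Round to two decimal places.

Sum of ASFRs = 0.1809 + 0.1650 + 0.1644 + 0.1719 + 0.1820 + 0.1656 = 1.0298
TFR = 1.0298

1.03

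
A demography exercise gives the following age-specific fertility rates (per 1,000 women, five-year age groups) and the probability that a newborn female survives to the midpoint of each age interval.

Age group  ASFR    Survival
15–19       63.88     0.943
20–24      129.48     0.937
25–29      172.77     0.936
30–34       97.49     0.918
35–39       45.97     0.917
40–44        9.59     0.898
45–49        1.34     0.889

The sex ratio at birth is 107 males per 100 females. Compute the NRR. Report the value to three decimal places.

Proportion female at birth = 100 / (100 + 107) = 0.48309.
Weighting each age-specific rate by interval width and survival:
  15–19: 5 × 63.88/1000 × 0.943 = 0.30119
  20–24: 5 × 129.48/1000 × 0.937 = 0.60661
  25–29: 5 × 172.77/1000 × 0.936 = 0.80856
  30–34: 5 × 97.49/1000 × 0.918 = 0.44748
  35–39: 5 × 45.97/1000 × 0.917 = 0.21077
  40–44: 5 × 9.59/1000 × 0.898 = 0.04306
  45–49: 5 × 1.34/1000 × 0.889 = 0.00596
Sum = 2.42363
NRR = 0.48309 × 2.42363 = 1.17083
NRR > 1, so each generation more than replaces itself.

1.171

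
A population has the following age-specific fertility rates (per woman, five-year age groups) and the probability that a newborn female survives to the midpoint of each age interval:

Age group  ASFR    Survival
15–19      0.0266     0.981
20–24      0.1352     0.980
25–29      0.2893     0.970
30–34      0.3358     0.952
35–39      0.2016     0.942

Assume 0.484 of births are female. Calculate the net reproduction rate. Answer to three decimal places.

2.296

Proportion female at birth = 0.484.
Weighting each age-specific rate by interval width and survival:
  15–19: 5 × 0.0266 × 0.981 = 0.13047
  20–24: 5 × 0.1352 × 0.980 = 0.66248
  25–29: 5 × 0.2893 × 0.970 = 1.40311
  30–34: 5 × 0.3358 × 0.952 = 1.59841
  35–39: 5 × 0.2016 × 0.942 = 0.94954
Sum = 4.74401
NRR = 0.484 × 4.74401 = 2.29610
An NRR exceeding 1 indicates intrinsic growth under these rates.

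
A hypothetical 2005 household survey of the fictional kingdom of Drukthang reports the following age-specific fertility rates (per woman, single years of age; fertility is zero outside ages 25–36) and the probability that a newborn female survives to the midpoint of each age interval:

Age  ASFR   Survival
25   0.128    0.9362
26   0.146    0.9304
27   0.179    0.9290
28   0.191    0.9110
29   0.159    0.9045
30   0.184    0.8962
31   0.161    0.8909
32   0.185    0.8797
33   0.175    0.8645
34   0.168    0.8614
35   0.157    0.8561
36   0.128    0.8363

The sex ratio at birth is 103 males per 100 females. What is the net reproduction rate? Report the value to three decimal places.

0.861

Proportion female at birth = 100 / (100 + 103) = 0.49261.
Each age group contributes 1 × ASFR × survival:
  25: 1 × 0.128 × 0.9362 = 0.11983
  26: 1 × 0.146 × 0.9304 = 0.13584
  27: 1 × 0.179 × 0.9290 = 0.16629
  28: 1 × 0.191 × 0.9110 = 0.17400
  29: 1 × 0.159 × 0.9045 = 0.14382
  30: 1 × 0.184 × 0.8962 = 0.16490
  31: 1 × 0.161 × 0.8909 = 0.14343
  32: 1 × 0.185 × 0.8797 = 0.16274
  33: 1 × 0.175 × 0.8645 = 0.15129
  34: 1 × 0.168 × 0.8614 = 0.14472
  35: 1 × 0.157 × 0.8561 = 0.13441
  36: 1 × 0.128 × 0.8363 = 0.10705
Sum = 1.74832
NRR = 0.49261 × 1.74832 = 0.86124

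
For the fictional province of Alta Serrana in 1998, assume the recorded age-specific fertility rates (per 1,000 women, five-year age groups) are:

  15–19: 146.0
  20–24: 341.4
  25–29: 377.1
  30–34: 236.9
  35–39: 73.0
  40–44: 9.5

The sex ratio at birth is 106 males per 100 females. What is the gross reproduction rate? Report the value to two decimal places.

Proportion female at birth = 100 / (100 + 106) = 0.48544.
Sum of ASFRs = 146.0 + 341.4 + 377.1 + 236.9 + 73.0 + 9.5 = 1183.9
TFR = 5 × 1183.9 / 1000 = 5.9195
GRR = 0.48544 × 5.9195 = 2.87356

2.87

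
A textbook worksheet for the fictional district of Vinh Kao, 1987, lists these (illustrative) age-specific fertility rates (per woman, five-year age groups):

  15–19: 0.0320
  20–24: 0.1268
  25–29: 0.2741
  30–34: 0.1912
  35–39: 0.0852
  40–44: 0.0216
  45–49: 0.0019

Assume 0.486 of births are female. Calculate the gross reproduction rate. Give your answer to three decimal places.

1.781

Proportion female at birth = 0.486.
Sum of ASFRs = 0.0320 + 0.1268 + 0.2741 + 0.1912 + 0.0852 + 0.0216 + 0.0019 = 0.7328
TFR = 5 × 0.7328 = 3.664
GRR = 0.486 × 3.664 = 1.78070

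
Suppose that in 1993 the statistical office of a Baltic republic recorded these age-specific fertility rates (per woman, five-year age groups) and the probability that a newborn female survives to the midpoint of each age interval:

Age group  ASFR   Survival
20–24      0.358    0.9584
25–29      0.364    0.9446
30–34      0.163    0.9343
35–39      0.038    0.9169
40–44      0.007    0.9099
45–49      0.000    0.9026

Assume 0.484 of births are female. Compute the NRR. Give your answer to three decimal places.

2.131

Proportion female at birth = 0.484.
Per-age-group product (5 × ASFR × survival probability):
  20–24: 5 × 0.358 × 0.9584 = 1.71554
  25–29: 5 × 0.364 × 0.9446 = 1.71917
  30–34: 5 × 0.163 × 0.9343 = 0.76145
  35–39: 5 × 0.038 × 0.9169 = 0.17421
  40–44: 5 × 0.007 × 0.9099 = 0.03185
  45–49: 5 × 0.000 × 0.9026 = 0.00000
Sum = 4.40222
NRR = 0.484 × 4.40222 = 2.13067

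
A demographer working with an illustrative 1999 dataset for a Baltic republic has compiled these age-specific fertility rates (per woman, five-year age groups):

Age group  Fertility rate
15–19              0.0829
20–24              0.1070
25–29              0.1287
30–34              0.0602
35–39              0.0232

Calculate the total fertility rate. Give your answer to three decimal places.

Sum of ASFRs = 0.0829 + 0.1070 + 0.1287 + 0.0602 + 0.0232 = 0.4020
TFR = 5 × 0.4020 = 2.01

2.010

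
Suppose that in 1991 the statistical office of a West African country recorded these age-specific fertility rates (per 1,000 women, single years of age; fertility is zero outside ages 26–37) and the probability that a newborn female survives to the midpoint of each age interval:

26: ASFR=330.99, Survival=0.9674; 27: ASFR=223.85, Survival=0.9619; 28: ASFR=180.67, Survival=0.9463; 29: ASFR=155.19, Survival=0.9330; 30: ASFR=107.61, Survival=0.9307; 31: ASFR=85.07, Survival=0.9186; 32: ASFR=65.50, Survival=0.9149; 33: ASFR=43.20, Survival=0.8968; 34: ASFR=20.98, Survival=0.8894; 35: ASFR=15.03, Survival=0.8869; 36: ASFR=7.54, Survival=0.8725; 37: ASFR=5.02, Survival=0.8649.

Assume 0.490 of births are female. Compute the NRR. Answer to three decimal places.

0.574

Proportion female at birth = 0.490.
Per-age-group product (1 × ASFR × survival probability):
  26: 1 × 330.99/1000 × 0.9674 = 0.32020
  27: 1 × 223.85/1000 × 0.9619 = 0.21532
  28: 1 × 180.67/1000 × 0.9463 = 0.17097
  29: 1 × 155.19/1000 × 0.9330 = 0.14479
  30: 1 × 107.61/1000 × 0.9307 = 0.10015
  31: 1 × 85.07/1000 × 0.9186 = 0.07815
  32: 1 × 65.50/1000 × 0.9149 = 0.05993
  33: 1 × 43.20/1000 × 0.8968 = 0.03874
  34: 1 × 20.98/1000 × 0.8894 = 0.01866
  35: 1 × 15.03/1000 × 0.8869 = 0.01333
  36: 1 × 7.54/1000 × 0.8725 = 0.00658
  37: 1 × 5.02/1000 × 0.8649 = 0.00434
Sum = 1.17116
NRR = 0.490 × 1.17116 = 0.57387
NRR < 1, so the cohort does not fully replace itself.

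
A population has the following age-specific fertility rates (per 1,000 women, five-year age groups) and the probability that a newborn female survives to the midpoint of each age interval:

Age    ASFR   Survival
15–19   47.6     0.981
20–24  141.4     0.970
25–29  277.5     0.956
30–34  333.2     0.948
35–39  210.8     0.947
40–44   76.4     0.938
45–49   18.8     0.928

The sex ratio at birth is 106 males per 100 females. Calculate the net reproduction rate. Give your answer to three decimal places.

Proportion female at birth = 100 / (100 + 106) = 0.48544.
Per-age-group product (5 × ASFR × survival probability):
  15–19: 5 × 47.6/1000 × 0.981 = 0.23348
  20–24: 5 × 141.4/1000 × 0.970 = 0.68579
  25–29: 5 × 277.5/1000 × 0.956 = 1.32645
  30–34: 5 × 333.2/1000 × 0.948 = 1.57937
  35–39: 5 × 210.8/1000 × 0.947 = 0.99814
  40–44: 5 × 76.4/1000 × 0.938 = 0.35832
  45–49: 5 × 18.8/1000 × 0.928 = 0.08723
Sum = 5.26878
NRR = 0.48544 × 5.26878 = 2.55768
With NRR above 1 the population is above replacement fertility.

2.558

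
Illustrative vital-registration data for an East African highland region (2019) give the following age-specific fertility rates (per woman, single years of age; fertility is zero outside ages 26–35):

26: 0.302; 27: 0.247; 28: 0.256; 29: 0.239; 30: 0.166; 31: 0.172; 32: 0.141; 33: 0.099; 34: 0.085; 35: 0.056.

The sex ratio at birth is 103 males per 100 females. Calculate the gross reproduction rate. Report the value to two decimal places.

0.87

Proportion female at birth = 100 / (100 + 103) = 0.49261.
Sum of ASFRs = 0.302 + 0.247 + 0.256 + 0.239 + 0.166 + 0.172 + 0.141 + 0.099 + 0.085 + 0.056 = 1.763
TFR = 1.763
GRR = 0.49261 × 1.763 = 0.86847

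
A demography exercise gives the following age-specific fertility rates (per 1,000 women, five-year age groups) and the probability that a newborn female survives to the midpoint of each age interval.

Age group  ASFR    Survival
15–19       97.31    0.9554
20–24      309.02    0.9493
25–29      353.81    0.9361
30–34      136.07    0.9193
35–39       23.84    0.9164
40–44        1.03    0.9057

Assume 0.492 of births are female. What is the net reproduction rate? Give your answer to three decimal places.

Proportion female at birth = 0.492.
Per-age-group product (5 × ASFR × survival probability):
  15–19: 5 × 97.31/1000 × 0.9554 = 0.46485
  20–24: 5 × 309.02/1000 × 0.9493 = 1.46676
  25–29: 5 × 353.81/1000 × 0.9361 = 1.65601
  30–34: 5 × 136.07/1000 × 0.9193 = 0.62545
  35–39: 5 × 23.84/1000 × 0.9164 = 0.10923
  40–44: 5 × 1.03/1000 × 0.9057 = 0.00466
Sum = 4.32696
NRR = 0.492 × 4.32696 = 2.12886

2.129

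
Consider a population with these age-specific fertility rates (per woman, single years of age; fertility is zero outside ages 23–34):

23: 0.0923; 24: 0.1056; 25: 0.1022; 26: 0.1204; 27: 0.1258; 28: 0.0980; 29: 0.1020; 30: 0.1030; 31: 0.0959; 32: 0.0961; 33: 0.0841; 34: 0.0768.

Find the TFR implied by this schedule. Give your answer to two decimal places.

1.20

Sum of ASFRs = 0.0923 + 0.1056 + 0.1022 + 0.1204 + 0.1258 + 0.0980 + 0.1020 + 0.1030 + 0.0959 + 0.0961 + 0.0841 + 0.0768 = 1.2022
TFR = 1.2022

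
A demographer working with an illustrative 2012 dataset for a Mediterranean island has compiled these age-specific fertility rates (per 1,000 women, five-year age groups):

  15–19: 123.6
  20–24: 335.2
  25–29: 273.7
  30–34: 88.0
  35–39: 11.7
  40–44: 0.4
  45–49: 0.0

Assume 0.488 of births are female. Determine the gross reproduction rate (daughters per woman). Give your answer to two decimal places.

Proportion female at birth = 0.488.
Sum of ASFRs = 123.6 + 335.2 + 273.7 + 88.0 + 11.7 + 0.4 + 0.0 = 832.6
TFR = 5 × 832.6 / 1000 = 4.163
GRR = 0.488 × 4.163 = 2.03154

2.03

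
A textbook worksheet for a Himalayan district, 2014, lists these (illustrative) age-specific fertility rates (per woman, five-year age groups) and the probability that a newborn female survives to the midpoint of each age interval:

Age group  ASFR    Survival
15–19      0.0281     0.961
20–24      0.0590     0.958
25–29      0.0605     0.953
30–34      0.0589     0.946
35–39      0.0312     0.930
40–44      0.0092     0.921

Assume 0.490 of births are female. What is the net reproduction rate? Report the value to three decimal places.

0.574

Proportion female at birth = 0.490.
Survival-weighted fertility by age (5·fₓ·Sₓ):
  15–19: 5 × 0.0281 × 0.961 = 0.13502
  20–24: 5 × 0.0590 × 0.958 = 0.28261
  25–29: 5 × 0.0605 × 0.953 = 0.28828
  30–34: 5 × 0.0589 × 0.946 = 0.27860
  35–39: 5 × 0.0312 × 0.930 = 0.14508
  40–44: 5 × 0.0092 × 0.921 = 0.04237
Sum = 1.17196
NRR = 0.490 × 1.17196 = 0.57426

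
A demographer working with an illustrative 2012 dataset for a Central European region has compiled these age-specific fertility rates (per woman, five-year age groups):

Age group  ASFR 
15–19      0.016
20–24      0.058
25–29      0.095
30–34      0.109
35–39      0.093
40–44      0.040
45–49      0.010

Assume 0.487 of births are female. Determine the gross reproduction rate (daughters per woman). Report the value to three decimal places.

Proportion female at birth = 0.487.
Sum of ASFRs = 0.016 + 0.058 + 0.095 + 0.109 + 0.093 + 0.040 + 0.010 = 0.421
TFR = 5 × 0.421 = 2.105
GRR = 0.487 × 2.105 = 1.02514

1.025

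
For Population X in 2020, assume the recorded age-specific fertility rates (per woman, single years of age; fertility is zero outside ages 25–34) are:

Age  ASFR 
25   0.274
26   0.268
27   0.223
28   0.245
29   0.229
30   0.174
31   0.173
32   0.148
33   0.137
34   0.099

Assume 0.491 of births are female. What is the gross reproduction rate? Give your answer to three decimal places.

Proportion female at birth = 0.491.
Sum of ASFRs = 0.274 + 0.268 + 0.223 + 0.245 + 0.229 + 0.174 + 0.173 + 0.148 + 0.137 + 0.099 = 1.970
TFR = 1.97
GRR = 0.491 × 1.97 = 0.96727

0.967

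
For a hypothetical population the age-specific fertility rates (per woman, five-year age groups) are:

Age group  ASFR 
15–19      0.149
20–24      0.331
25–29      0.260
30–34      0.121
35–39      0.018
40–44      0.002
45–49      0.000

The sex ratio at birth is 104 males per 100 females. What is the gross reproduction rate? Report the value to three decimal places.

Proportion female at birth = 100 / (100 + 104) = 0.49020.
Sum of ASFRs = 0.149 + 0.331 + 0.260 + 0.121 + 0.018 + 0.002 + 0.000 = 0.881
TFR = 5 × 0.881 = 4.405
GRR = 0.49020 × 4.405 = 2.15933

2.159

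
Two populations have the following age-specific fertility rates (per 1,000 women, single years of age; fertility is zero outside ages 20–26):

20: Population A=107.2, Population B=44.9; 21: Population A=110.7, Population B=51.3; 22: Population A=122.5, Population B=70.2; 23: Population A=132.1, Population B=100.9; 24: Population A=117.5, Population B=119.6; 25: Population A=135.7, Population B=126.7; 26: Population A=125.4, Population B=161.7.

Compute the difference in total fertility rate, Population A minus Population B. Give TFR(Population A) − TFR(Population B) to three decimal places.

Population A:
  Sum of ASFRs = 107.2 + 110.7 + 122.5 + 132.1 + 117.5 + 135.7 + 125.4 = 851.1
  TFR = 851.1 / 1000 = 0.8511
Population B:
  Sum of ASFRs = 44.9 + 51.3 + 70.2 + 100.9 + 119.6 + 126.7 + 161.7 = 675.3
  TFR = 675.3 / 1000 = 0.6753
Difference = 0.8511 − 0.6753 = 0.1758

0.176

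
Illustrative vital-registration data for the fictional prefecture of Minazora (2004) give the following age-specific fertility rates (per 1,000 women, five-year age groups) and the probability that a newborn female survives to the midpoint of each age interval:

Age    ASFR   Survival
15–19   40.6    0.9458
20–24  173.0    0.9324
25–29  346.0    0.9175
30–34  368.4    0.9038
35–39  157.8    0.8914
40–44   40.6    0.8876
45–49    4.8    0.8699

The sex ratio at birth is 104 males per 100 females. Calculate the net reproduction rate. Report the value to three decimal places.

2.527

Proportion female at birth = 100 / (100 + 104) = 0.49020.
Per-age-group product (5 × ASFR × survival probability):
  15–19: 5 × 40.6/1000 × 0.9458 = 0.19200
  20–24: 5 × 173.0/1000 × 0.9324 = 0.80653
  25–29: 5 × 346.0/1000 × 0.9175 = 1.58728
  30–34: 5 × 368.4/1000 × 0.9038 = 1.66480
  35–39: 5 × 157.8/1000 × 0.8914 = 0.70331
  40–44: 5 × 40.6/1000 × 0.8876 = 0.18018
  45–49: 5 × 4.8/1000 × 0.8699 = 0.02088
Sum = 5.15498
NRR = 0.49020 × 5.15498 = 2.52697
NRR > 1, so each generation more than replaces itself.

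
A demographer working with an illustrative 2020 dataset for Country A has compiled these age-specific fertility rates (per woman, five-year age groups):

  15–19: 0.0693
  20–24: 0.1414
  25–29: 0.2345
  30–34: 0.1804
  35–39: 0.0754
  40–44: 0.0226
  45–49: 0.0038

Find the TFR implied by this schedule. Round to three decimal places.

Sum of ASFRs = 0.0693 + 0.1414 + 0.2345 + 0.1804 + 0.0754 + 0.0226 + 0.0038 = 0.7274
TFR = 5 × 0.7274 = 3.637

3.637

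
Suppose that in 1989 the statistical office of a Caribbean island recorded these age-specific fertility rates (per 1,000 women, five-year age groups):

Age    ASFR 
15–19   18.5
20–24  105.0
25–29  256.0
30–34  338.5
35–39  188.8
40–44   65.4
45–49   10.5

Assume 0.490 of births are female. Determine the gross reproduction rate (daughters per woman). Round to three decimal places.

2.408

Proportion female at birth = 0.490.
Sum of ASFRs = 18.5 + 105.0 + 256.0 + 338.5 + 188.8 + 65.4 + 10.5 = 982.7
TFR = 5 × 982.7 / 1000 = 4.9135
GRR = 0.490 × 4.9135 = 2.40762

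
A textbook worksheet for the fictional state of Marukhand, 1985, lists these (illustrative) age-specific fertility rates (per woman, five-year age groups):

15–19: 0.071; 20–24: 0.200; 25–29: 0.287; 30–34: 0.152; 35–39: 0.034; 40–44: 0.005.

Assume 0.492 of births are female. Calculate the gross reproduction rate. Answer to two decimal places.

1.84

Proportion female at birth = 0.492.
Sum of ASFRs = 0.071 + 0.200 + 0.287 + 0.152 + 0.034 + 0.005 = 0.749
TFR = 5 × 0.749 = 3.745
GRR = 0.492 × 3.745 = 1.84254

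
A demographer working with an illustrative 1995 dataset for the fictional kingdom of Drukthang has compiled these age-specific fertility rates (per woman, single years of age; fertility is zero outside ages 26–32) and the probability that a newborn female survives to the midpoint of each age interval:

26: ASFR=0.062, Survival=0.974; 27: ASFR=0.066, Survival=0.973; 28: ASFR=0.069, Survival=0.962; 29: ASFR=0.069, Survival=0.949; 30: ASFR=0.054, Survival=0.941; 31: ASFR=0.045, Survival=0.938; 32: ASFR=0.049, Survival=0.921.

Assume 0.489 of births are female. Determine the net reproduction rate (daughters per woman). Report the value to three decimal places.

0.193

Proportion female at birth = 0.489.
Each age group contributes 1 × ASFR × survival:
  26: 1 × 0.062 × 0.974 = 0.06039
  27: 1 × 0.066 × 0.973 = 0.06422
  28: 1 × 0.069 × 0.962 = 0.06638
  29: 1 × 0.069 × 0.949 = 0.06548
  30: 1 × 0.054 × 0.941 = 0.05081
  31: 1 × 0.045 × 0.938 = 0.04221
  32: 1 × 0.049 × 0.921 = 0.04513
Sum = 0.39462
NRR = 0.489 × 0.39462 = 0.19297
NRR < 1, so the cohort does not fully replace itself.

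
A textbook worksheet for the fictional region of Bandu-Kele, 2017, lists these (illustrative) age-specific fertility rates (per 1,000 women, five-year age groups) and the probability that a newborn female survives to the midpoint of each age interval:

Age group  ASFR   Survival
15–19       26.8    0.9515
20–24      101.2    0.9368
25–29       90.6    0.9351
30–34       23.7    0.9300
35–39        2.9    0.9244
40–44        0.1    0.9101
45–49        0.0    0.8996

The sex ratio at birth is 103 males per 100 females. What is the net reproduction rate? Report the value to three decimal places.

0.566

Proportion female at birth = 100 / (100 + 103) = 0.49261.
Survival-weighted fertility by age (5·fₓ·Sₓ):
  15–19: 5 × 26.8/1000 × 0.9515 = 0.12750
  20–24: 5 × 101.2/1000 × 0.9368 = 0.47402
  25–29: 5 × 90.6/1000 × 0.9351 = 0.42360
  30–34: 5 × 23.7/1000 × 0.9300 = 0.11021
  35–39: 5 × 2.9/1000 × 0.9244 = 0.01340
  40–44: 5 × 0.1/1000 × 0.9101 = 0.00046
  45–49: 5 × 0.0/1000 × 0.8996 = 0.00000
Sum = 1.14919
NRR = 0.49261 × 1.14919 = 0.56610
NRR < 1, so the cohort does not fully replace itself.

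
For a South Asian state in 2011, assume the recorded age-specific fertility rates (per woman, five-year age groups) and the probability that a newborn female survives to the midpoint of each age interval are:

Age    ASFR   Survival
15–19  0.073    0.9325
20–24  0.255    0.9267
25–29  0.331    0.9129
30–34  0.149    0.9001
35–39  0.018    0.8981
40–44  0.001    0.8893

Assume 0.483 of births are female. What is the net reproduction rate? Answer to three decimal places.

Proportion female at birth = 0.483.
Weighting each age-specific rate by interval width and survival:
  15–19: 5 × 0.073 × 0.9325 = 0.34036
  20–24: 5 × 0.255 × 0.9267 = 1.18154
  25–29: 5 × 0.331 × 0.9129 = 1.51085
  30–34: 5 × 0.149 × 0.9001 = 0.67057
  35–39: 5 × 0.018 × 0.8981 = 0.08083
  40–44: 5 × 0.001 × 0.8893 = 0.00445
Sum = 3.78860
NRR = 0.483 × 3.78860 = 1.82989

1.830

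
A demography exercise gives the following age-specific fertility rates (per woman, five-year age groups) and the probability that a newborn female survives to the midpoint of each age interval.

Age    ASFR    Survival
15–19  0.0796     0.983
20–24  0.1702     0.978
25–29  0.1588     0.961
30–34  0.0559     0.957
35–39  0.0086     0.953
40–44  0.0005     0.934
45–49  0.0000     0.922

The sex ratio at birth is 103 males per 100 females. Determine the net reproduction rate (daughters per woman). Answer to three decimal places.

1.132

Proportion female at birth = 100 / (100 + 103) = 0.49261.
Per-age-group product (5 × ASFR × survival probability):
  15–19: 5 × 0.0796 × 0.983 = 0.39123
  20–24: 5 × 0.1702 × 0.978 = 0.83228
  25–29: 5 × 0.1588 × 0.961 = 0.76303
  30–34: 5 × 0.0559 × 0.957 = 0.26748
  35–39: 5 × 0.0086 × 0.953 = 0.04098
  40–44: 5 × 0.0005 × 0.934 = 0.00234
  45–49: 5 × 0.0000 × 0.922 = 0.00000
Sum = 2.29734
NRR = 0.49261 × 2.29734 = 1.13169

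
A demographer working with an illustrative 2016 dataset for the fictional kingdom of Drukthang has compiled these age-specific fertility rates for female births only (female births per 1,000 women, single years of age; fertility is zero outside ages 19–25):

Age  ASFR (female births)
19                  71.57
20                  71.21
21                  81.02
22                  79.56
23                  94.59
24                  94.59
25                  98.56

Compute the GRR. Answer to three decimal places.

Sum of female ASFRs = 71.57 + 71.21 + 81.02 + 79.56 + 94.59 + 94.59 + 98.56 = 591.10
GRR = 591.10 / 1000 = 0.5911

0.591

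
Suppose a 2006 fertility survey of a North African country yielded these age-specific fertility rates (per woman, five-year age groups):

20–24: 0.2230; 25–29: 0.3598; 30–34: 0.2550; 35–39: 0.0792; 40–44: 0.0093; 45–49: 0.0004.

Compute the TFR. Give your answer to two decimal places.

Sum of ASFRs = 0.2230 + 0.3598 + 0.2550 + 0.0792 + 0.0093 + 0.0004 = 0.9267
TFR = 5 × 0.9267 = 4.6335

4.63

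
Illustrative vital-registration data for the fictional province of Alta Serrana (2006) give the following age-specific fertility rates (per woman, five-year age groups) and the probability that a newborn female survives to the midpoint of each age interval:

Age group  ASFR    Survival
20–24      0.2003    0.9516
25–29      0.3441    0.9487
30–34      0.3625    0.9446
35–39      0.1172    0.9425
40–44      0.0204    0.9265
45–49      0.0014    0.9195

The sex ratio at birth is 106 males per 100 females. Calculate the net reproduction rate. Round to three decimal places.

Proportion female at birth = 100 / (100 + 106) = 0.48544.
Survival-weighted fertility by age (5·fₓ·Sₓ):
  20–24: 5 × 0.2003 × 0.9516 = 0.95303
  25–29: 5 × 0.3441 × 0.9487 = 1.63224
  30–34: 5 × 0.3625 × 0.9446 = 1.71209
  35–39: 5 × 0.1172 × 0.9425 = 0.55231
  40–44: 5 × 0.0204 × 0.9265 = 0.09450
  45–49: 5 × 0.0014 × 0.9195 = 0.00644
Sum = 4.95061
NRR = 0.48544 × 4.95061 = 2.40322

2.403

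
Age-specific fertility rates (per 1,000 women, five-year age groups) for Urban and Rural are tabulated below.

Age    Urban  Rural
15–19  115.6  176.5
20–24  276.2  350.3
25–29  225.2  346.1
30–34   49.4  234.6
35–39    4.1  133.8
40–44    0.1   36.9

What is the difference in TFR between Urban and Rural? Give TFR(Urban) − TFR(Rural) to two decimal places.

Urban:
  Sum of ASFRs = 115.6 + 276.2 + 225.2 + 49.4 + 4.1 + 0.1 = 670.6
  TFR = 5 × 670.6 / 1000 = 3.353
Rural:
  Sum of ASFRs = 176.5 + 350.3 + 346.1 + 234.6 + 133.8 + 36.9 = 1278.2
  TFR = 5 × 1278.2 / 1000 = 6.391
Difference = 3.353 − 6.391 = -3.038

-3.04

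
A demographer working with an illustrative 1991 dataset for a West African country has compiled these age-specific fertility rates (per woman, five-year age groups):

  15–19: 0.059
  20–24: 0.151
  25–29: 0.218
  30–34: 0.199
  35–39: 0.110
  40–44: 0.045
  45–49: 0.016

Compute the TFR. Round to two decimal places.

3.99

Sum of ASFRs = 0.059 + 0.151 + 0.218 + 0.199 + 0.110 + 0.045 + 0.016 = 0.798
TFR = 5 × 0.798 = 3.99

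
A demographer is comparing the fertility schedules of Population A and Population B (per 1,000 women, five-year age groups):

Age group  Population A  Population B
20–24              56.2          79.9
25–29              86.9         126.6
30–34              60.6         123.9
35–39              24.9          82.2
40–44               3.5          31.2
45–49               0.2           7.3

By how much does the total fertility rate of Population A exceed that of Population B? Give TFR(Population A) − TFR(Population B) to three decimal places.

-1.094

Population A:
  Sum of ASFRs = 56.2 + 86.9 + 60.6 + 24.9 + 3.5 + 0.2 = 232.3
  TFR = 5 × 232.3 / 1000 = 1.1615
Population B:
  Sum of ASFRs = 79.9 + 126.6 + 123.9 + 82.2 + 31.2 + 7.3 = 451.1
  TFR = 5 × 451.1 / 1000 = 2.2555
Difference = 1.1615 − 2.2555 = -1.094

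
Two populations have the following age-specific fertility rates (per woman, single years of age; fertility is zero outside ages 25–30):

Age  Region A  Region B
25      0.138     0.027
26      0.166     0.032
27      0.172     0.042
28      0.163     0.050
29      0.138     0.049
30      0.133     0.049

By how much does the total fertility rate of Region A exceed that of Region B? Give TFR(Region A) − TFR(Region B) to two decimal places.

0.66

Region A:
  Sum of ASFRs = 0.138 + 0.166 + 0.172 + 0.163 + 0.138 + 0.133 = 0.910
  TFR = 0.91
Region B:
  Sum of ASFRs = 0.027 + 0.032 + 0.042 + 0.050 + 0.049 + 0.049 = 0.249
  TFR = 0.249
Difference = 0.91 − 0.249 = 0.661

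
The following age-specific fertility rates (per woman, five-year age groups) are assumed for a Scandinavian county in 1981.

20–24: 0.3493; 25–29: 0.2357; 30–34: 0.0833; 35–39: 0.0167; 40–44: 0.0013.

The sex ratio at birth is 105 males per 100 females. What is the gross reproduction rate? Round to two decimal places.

Proportion female at birth = 100 / (100 + 105) = 0.48780.
Sum of ASFRs = 0.3493 + 0.2357 + 0.0833 + 0.0167 + 0.0013 = 0.6863
TFR = 5 × 0.6863 = 3.4315
GRR = 0.48780 × 3.4315 = 1.67389

1.67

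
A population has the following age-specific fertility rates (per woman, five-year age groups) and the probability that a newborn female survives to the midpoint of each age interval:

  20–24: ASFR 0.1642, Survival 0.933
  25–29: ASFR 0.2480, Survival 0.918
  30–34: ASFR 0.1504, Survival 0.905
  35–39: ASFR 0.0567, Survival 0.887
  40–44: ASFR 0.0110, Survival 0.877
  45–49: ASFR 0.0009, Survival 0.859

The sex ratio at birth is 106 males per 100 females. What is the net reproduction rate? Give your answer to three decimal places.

1.402

Proportion female at birth = 100 / (100 + 106) = 0.48544.
Per-age-group product (5 × ASFR × survival probability):
  20–24: 5 × 0.1642 × 0.933 = 0.76599
  25–29: 5 × 0.2480 × 0.918 = 1.13832
  30–34: 5 × 0.1504 × 0.905 = 0.68056
  35–39: 5 × 0.0567 × 0.887 = 0.25146
  40–44: 5 × 0.0110 × 0.877 = 0.04824
  45–49: 5 × 0.0009 × 0.859 = 0.00387
Sum = 2.88844
NRR = 0.48544 × 2.88844 = 1.40216
An NRR exceeding 1 indicates intrinsic growth under these rates.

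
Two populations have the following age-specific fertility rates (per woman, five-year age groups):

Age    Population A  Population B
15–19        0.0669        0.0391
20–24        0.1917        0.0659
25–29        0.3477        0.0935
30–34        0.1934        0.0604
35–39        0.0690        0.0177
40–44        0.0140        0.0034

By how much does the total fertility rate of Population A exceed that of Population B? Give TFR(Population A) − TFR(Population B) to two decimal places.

3.01

Population A:
  Sum of ASFRs = 0.0669 + 0.1917 + 0.3477 + 0.1934 + 0.0690 + 0.0140 = 0.8827
  TFR = 5 × 0.8827 = 4.4135
Population B:
  Sum of ASFRs = 0.0391 + 0.0659 + 0.0935 + 0.0604 + 0.0177 + 0.0034 = 0.2800
  TFR = 5 × 0.2800 = 1.4
Difference = 4.4135 − 1.4 = 3.0135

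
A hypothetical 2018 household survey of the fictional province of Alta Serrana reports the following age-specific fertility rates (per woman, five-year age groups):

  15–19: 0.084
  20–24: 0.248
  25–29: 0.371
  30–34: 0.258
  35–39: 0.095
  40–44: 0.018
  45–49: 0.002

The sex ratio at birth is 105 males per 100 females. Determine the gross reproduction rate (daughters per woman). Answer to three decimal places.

2.624

Proportion female at birth = 100 / (100 + 105) = 0.48780.
Sum of ASFRs = 0.084 + 0.248 + 0.371 + 0.258 + 0.095 + 0.018 + 0.002 = 1.076
TFR = 5 × 1.076 = 5.38
GRR = 0.48780 × 5.38 = 2.62436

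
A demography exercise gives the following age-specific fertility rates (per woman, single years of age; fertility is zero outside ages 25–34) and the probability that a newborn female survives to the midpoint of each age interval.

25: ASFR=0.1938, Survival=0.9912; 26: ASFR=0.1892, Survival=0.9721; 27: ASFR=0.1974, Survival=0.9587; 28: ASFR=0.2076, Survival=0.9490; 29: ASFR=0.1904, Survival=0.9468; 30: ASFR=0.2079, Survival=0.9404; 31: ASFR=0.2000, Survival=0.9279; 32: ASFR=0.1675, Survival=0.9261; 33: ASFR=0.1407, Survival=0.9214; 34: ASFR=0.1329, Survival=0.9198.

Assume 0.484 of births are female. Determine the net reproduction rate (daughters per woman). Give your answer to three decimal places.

0.838

Proportion female at birth = 0.484.
Survival-weighted fertility by age (1·fₓ·Sₓ):
  25: 1 × 0.1938 × 0.9912 = 0.19209
  26: 1 × 0.1892 × 0.9721 = 0.18392
  27: 1 × 0.1974 × 0.9587 = 0.18925
  28: 1 × 0.2076 × 0.9490 = 0.19701
  29: 1 × 0.1904 × 0.9468 = 0.18027
  30: 1 × 0.2079 × 0.9404 = 0.19551
  31: 1 × 0.2000 × 0.9279 = 0.18558
  32: 1 × 0.1675 × 0.9261 = 0.15512
  33: 1 × 0.1407 × 0.9214 = 0.12964
  34: 1 × 0.1329 × 0.9198 = 0.12224
Sum = 1.73063
NRR = 0.484 × 1.73063 = 0.83762
With NRR below 1 the population is below replacement fertility.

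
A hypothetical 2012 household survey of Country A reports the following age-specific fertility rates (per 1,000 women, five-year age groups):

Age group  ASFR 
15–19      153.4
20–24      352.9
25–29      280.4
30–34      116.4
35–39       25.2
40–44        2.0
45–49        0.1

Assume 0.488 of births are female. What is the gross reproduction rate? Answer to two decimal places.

2.27

Proportion female at birth = 0.488.
Sum of ASFRs = 153.4 + 352.9 + 280.4 + 116.4 + 25.2 + 2.0 + 0.1 = 930.4
TFR = 5 × 930.4 / 1000 = 4.652
GRR = 0.488 × 4.652 = 2.27018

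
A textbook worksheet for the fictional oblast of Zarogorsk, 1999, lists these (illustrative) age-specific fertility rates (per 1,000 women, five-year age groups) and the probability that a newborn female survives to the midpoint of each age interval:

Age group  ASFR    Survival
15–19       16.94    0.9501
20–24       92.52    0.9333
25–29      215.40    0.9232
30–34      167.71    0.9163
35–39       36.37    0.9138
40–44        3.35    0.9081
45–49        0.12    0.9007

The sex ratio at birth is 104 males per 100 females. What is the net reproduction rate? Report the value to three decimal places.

Proportion female at birth = 100 / (100 + 104) = 0.49020.
Weighting each age-specific rate by interval width and survival:
  15–19: 5 × 16.94/1000 × 0.9501 = 0.08047
  20–24: 5 × 92.52/1000 × 0.9333 = 0.43174
  25–29: 5 × 215.40/1000 × 0.9232 = 0.99429
  30–34: 5 × 167.71/1000 × 0.9163 = 0.76836
  35–39: 5 × 36.37/1000 × 0.9138 = 0.16617
  40–44: 5 × 3.35/1000 × 0.9081 = 0.01521
  45–49: 5 × 0.12/1000 × 0.9007 = 0.00054
Sum = 2.45678
NRR = 0.49020 × 2.45678 = 1.20431
NRR > 1, so each generation more than replaces itself.

1.204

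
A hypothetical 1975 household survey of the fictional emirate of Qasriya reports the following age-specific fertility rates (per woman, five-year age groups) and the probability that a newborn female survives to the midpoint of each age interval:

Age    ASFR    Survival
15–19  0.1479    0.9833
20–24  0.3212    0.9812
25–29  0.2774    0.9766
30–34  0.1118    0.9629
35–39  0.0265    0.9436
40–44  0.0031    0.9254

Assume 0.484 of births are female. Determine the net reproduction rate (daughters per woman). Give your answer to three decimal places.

2.098

Proportion female at birth = 0.484.
Weighting each age-specific rate by interval width and survival:
  15–19: 5 × 0.1479 × 0.9833 = 0.72715
  20–24: 5 × 0.3212 × 0.9812 = 1.57581
  25–29: 5 × 0.2774 × 0.9766 = 1.35454
  30–34: 5 × 0.1118 × 0.9629 = 0.53826
  35–39: 5 × 0.0265 × 0.9436 = 0.12503
  40–44: 5 × 0.0031 × 0.9254 = 0.01434
Sum = 4.33513
NRR = 0.484 × 4.33513 = 2.09820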